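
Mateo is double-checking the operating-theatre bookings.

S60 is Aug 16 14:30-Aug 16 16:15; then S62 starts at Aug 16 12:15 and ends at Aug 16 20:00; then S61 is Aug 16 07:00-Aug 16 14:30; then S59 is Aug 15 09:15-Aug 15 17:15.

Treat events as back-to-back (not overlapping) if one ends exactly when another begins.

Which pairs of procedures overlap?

S60 & S62, S61 & S62

Check each pair: they overlap iff neither finishes before the other starts.
Sorted by start: S59, S61, S62, S60.
S61 starts after S59 ends, so nothing later overlaps S59 either.
S62 starts before S61 ends → S61 and S62 overlap.
S60 starts exactly when S61 ends (back-to-back, no overlap).
S60 starts before S62 ends → S62 and S60 overlap.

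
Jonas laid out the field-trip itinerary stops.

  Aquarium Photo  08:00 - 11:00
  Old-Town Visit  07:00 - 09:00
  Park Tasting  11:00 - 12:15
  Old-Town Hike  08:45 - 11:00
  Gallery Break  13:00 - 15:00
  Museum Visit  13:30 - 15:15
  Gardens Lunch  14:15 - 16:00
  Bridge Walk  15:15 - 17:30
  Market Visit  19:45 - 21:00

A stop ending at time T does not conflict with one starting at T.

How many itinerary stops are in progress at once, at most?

Sort all start/end points and keep a running count:
07:00 start Old-Town Visit → 1
08:00 start Aquarium Photo → 2
08:45 start Old-Town Hike → 3
09:00 end Old-Town Visit → 2
11:00 end Aquarium Photo → 1
11:00 end Old-Town Hike → 0
11:00 start Park Tasting → 1
12:15 end Park Tasting → 0
13:00 start Gallery Break → 1
13:30 start Museum Visit → 2
14:15 start Gardens Lunch → 3
15:00 end Gallery Break → 2
15:15 end Museum Visit → 1
15:15 start Bridge Walk → 2
16:00 end Gardens Lunch → 1
17:30 end Bridge Walk → 0
19:45 start Market Visit → 1
21:00 end Market Visit → 0
Peak is 3, at 08:45 (Aquarium Photo, Old-Town Hike, Old-Town Visit).

3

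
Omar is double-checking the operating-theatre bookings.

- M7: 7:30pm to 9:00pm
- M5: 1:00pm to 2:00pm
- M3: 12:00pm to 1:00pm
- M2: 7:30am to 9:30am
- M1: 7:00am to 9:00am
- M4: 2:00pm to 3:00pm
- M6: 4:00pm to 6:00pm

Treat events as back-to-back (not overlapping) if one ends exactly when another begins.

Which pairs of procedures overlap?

Sorted by start: M1, M2, M3, M5, M4, M6, M7.
M2 starts before M1 ends → M1 and M2 overlap.
M3 starts after M1 ends; M1 is clear from here.
M3 starts after M2 ends; M2 is clear from here.
M5 starts exactly when M3 ends (back-to-back, no overlap); M3 is clear from here.
M4 starts exactly when M5 ends (back-to-back, no overlap); M5 is clear from here.
M6 starts after M4 ends; M4 is clear from here.
M7 starts after M6 ends.

M1 & M2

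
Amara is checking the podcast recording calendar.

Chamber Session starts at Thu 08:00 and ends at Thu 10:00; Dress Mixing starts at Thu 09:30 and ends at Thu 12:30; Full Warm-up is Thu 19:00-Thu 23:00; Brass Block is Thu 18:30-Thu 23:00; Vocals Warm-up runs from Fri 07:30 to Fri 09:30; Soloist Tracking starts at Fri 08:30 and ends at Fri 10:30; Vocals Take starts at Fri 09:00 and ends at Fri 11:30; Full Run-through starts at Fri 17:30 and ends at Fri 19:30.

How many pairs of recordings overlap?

Two intervals overlap when each starts before the other ends.
Sorted by start: Chamber Session, Dress Mixing, Brass Block, Full Warm-up, Vocals Warm-up, Soloist Tracking, Vocals Take, Full Run-through.
Dress Mixing starts before Chamber Session ends → Chamber Session and Dress Mixing overlap.
Brass Block starts after Chamber Session ends — done with Chamber Session.
Brass Block starts after Dress Mixing ends — done with Dress Mixing.
Full Warm-up starts before Brass Block ends → Brass Block and Full Warm-up overlap.
Vocals Warm-up starts after Brass Block ends — done with Brass Block.
Vocals Warm-up starts after Full Warm-up ends — done with Full Warm-up.
Soloist Tracking starts before Vocals Warm-up ends → Vocals Warm-up and Soloist Tracking overlap.
Vocals Take starts before Vocals Warm-up ends → Vocals Warm-up and Vocals Take overlap.
Full Run-through starts after Vocals Warm-up ends.
Vocals Take starts before Soloist Tracking ends → Soloist Tracking and Vocals Take overlap.
Full Run-through starts after Soloist Tracking ends.
Full Run-through starts after Vocals Take ends.
Overlapping pairs: Brass Block & Full Warm-up, Chamber Session & Dress Mixing, Soloist Tracking & Vocals Take, Soloist Tracking & Vocals Warm-up, Vocals Take & Vocals Warm-up — 5 in total.

5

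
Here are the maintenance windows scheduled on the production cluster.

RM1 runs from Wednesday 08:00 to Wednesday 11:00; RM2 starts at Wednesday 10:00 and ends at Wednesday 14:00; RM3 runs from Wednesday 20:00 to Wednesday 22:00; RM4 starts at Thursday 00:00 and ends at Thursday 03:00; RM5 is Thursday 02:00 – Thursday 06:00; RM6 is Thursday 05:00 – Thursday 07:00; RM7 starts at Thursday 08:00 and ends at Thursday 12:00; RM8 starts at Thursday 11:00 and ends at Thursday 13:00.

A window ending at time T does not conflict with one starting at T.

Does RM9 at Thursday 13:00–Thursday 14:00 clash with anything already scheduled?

No — it doesn't clash with anything

RM1: ends Wednesday 11:00 at or before RM9 starts Thursday 13:00 → clear.
RM2: ends Wednesday 14:00 at or before RM9 starts Thursday 13:00 → clear.
RM3: ends Wednesday 22:00 at or before RM9 starts Thursday 13:00 → clear.
RM4: ends Thursday 03:00 at or before RM9 starts Thursday 13:00 → clear.
RM5: ends Thursday 06:00 at or before RM9 starts Thursday 13:00 → clear.
RM6: ends Thursday 07:00 at or before RM9 starts Thursday 13:00 → clear.
RM7: ends Thursday 12:00 at or before RM9 starts Thursday 13:00 → clear.
RM8: ends Thursday 13:00 at or before RM9 starts Thursday 13:00 → clear.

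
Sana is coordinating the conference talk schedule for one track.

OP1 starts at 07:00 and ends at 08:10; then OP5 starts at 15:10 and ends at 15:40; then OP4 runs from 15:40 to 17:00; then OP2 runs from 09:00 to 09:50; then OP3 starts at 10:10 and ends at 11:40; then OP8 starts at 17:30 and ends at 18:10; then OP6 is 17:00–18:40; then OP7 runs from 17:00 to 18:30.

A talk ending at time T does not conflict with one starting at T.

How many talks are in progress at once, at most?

3

Walk through starts and ends in time order (an end at T is processed before a start at T):
07:00 start OP1 → 1
08:10 end OP1 → 0
09:00 start OP2 → 1
09:50 end OP2 → 0
10:10 start OP3 → 1
11:40 end OP3 → 0
15:10 start OP5 → 1
15:40 end OP5 → 0
15:40 start OP4 → 1
17:00 end OP4 → 0
17:00 start OP6 → 1
17:00 start OP7 → 2
17:30 start OP8 → 3
18:10 end OP8 → 2
18:30 end OP7 → 1
18:40 end OP6 → 0
Peak is 3, at 17:30 (OP6, OP7, OP8).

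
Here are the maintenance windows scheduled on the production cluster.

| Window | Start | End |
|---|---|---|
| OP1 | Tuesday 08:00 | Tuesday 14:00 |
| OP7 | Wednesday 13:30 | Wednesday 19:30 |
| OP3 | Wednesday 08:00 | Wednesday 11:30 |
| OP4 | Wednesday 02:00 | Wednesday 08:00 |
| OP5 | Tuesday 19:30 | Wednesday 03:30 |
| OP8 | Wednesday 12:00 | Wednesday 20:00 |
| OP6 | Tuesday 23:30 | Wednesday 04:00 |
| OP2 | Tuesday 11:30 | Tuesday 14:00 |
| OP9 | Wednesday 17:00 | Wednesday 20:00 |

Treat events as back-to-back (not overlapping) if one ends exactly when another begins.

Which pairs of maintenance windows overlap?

Sorted by start: OP1, OP2, OP5, OP6, OP4, OP3, OP8, OP7, OP9.
OP2 starts before OP1 ends → OP1 and OP2 overlap.
OP5 starts after OP1 ends; OP1 is clear from here.
OP5 starts after OP2 ends; OP2 is clear from here.
OP6 starts before OP5 ends → OP5 and OP6 overlap.
OP4 starts before OP5 ends → OP5 and OP4 overlap.
OP3 starts after OP5 ends; OP5 is clear from here.
OP4 starts before OP6 ends → OP6 and OP4 overlap.
OP3 starts after OP6 ends; OP6 is clear from here.
OP3 starts exactly when OP4 ends (back-to-back, no overlap); OP4 is clear from here.
OP8 starts after OP3 ends; OP3 is clear from here.
OP7 starts before OP8 ends → OP8 and OP7 overlap.
OP9 starts before OP8 ends → OP8 and OP9 overlap.
OP9 starts before OP7 ends → OP7 and OP9 overlap.

OP1 & OP2, OP4 & OP5, OP4 & OP6, OP5 & OP6, OP7 & OP8, OP7 & OP9, OP8 & OP9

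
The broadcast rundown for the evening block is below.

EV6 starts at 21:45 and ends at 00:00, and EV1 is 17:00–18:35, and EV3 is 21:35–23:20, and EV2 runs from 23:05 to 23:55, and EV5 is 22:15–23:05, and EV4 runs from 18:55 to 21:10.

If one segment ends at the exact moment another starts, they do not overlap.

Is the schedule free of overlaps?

No

Check each pair: they overlap iff neither finishes before the other starts.
Sorted by start: EV1, EV4, EV3, EV6, EV5, EV2.
EV4 starts after EV1 ends; EV1 is clear from here.
EV3 starts after EV4 ends; EV4 is clear from here.
EV6 starts before EV3 ends → EV3 and EV6 overlap.
That's a conflict, so the schedule is not conflict-free.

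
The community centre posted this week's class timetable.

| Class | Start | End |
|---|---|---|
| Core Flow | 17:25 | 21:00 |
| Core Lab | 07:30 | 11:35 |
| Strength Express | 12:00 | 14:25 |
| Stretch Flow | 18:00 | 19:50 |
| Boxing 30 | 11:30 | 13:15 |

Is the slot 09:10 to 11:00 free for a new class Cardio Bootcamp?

No — it overlaps Core Lab

Core Lab: starts 07:30 before Cardio Bootcamp ends 11:00, and ends 11:35 after Cardio Bootcamp starts 09:10 → overlap.
Boxing 30: starts 11:30 at or after Cardio Bootcamp ends 11:00 → clear.
Strength Express: starts 12:00 at or after Cardio Bootcamp ends 11:00 → clear.
Core Flow: starts 17:25 at or after Cardio Bootcamp ends 11:00 → clear.
Stretch Flow: starts 18:00 at or after Cardio Bootcamp ends 11:00 → clear.
Cardio Bootcamp overlaps Core Lab.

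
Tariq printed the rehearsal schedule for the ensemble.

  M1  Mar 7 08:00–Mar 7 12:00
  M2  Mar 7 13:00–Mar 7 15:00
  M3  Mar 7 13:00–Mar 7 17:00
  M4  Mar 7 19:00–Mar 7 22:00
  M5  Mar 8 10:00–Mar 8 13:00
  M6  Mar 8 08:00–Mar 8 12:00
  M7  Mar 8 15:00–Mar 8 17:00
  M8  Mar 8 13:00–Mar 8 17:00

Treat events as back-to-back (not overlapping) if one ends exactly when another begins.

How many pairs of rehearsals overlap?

Sorted by start: M1, M2, M3, M4, M6, M5, M8, M7.
M2 starts after M1 ends, so M1 has no further overlaps.
M3 starts before M2 ends → M2 and M3 overlap.
M4 starts after M2 ends, so M2 has no further overlaps.
M4 starts after M3 ends, so M3 has no further overlaps.
M6 starts after M4 ends, so M4 has no further overlaps.
M5 starts before M6 ends → M6 and M5 overlap.
M8 starts after M6 ends, so M6 has no further overlaps.
M8 starts exactly when M5 ends (back-to-back, no overlap), so M5 has no further overlaps.
M7 starts before M8 ends → M8 and M7 overlap.
Overlapping pairs: M2 & M3, M5 & M6, M7 & M8 — 3 in total.

3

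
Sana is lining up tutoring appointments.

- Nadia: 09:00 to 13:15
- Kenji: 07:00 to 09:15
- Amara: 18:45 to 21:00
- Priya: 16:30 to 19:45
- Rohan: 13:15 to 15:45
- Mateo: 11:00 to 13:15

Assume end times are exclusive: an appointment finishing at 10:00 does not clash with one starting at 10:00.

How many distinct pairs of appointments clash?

3

Sorted by start: Kenji, Nadia, Mateo, Rohan, Priya, Amara.
Nadia starts before Kenji ends → Kenji and Nadia overlap.
Mateo starts after Kenji ends, so Kenji has no further overlaps.
Mateo starts before Nadia ends → Nadia and Mateo overlap.
Rohan starts exactly when Nadia ends (back-to-back, no overlap), so Nadia has no further overlaps.
Rohan starts exactly when Mateo ends (back-to-back, no overlap), so Mateo has no further overlaps.
Priya starts after Rohan ends, so Rohan has no further overlaps.
Amara starts before Priya ends → Priya and Amara overlap.
Overlapping pairs: Amara & Priya, Kenji & Nadia, Mateo & Nadia — 3 in total.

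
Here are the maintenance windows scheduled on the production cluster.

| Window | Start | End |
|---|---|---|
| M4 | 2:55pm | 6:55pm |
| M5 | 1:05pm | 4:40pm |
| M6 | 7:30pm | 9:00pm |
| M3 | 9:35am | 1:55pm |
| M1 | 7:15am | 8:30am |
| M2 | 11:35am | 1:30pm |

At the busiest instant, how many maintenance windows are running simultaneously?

Sort all start/end points and keep a running count:
7:15am start M1 → 1
8:30am end M1 → 0
9:35am start M3 → 1
11:35am start M2 → 2
1:05pm start M5 → 3
1:30pm end M2 → 2
1:55pm end M3 → 1
2:55pm start M4 → 2
4:40pm end M5 → 1
6:55pm end M4 → 0
7:30pm start M6 → 1
9:00pm end M6 → 0
Peak is 3, at 1:05pm (M2, M3, M5).

3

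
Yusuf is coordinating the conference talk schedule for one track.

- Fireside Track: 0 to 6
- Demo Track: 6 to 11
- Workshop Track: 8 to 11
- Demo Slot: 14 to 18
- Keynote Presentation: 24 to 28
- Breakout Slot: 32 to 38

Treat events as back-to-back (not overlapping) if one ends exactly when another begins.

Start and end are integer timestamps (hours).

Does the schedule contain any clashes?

Yes

Check each pair: they overlap iff neither finishes before the other starts.
Sorted by start: Fireside Track, Demo Track, Workshop Track, Demo Slot, Keynote Presentation, Breakout Slot.
Demo Track starts exactly when Fireside Track ends (back-to-back, no overlap); Fireside Track is clear from here.
Workshop Track starts before Demo Track ends → Demo Track and Workshop Track overlap.
That's a conflict, so the schedule is not conflict-free.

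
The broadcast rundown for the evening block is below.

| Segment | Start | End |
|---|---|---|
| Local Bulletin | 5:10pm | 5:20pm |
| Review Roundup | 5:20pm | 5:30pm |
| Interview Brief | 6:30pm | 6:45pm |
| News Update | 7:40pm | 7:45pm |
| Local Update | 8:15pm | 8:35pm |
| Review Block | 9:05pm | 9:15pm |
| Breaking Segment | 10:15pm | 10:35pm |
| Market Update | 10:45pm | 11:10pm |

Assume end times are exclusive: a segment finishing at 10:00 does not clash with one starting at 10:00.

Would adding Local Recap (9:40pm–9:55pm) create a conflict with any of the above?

Local Bulletin: ends 5:20pm at or before Local Recap starts 9:40pm → clear.
Review Roundup: ends 5:30pm at or before Local Recap starts 9:40pm → clear.
Interview Brief: ends 6:45pm at or before Local Recap starts 9:40pm → clear.
News Update: ends 7:45pm at or before Local Recap starts 9:40pm → clear.
Local Update: ends 8:35pm at or before Local Recap starts 9:40pm → clear.
Review Block: ends 9:15pm at or before Local Recap starts 9:40pm → clear.
Breaking Segment: starts 10:15pm at or after Local Recap ends 9:55pm → clear.
Market Update: starts 10:45pm at or after Local Recap ends 9:55pm → clear.

No — it doesn't clash with anything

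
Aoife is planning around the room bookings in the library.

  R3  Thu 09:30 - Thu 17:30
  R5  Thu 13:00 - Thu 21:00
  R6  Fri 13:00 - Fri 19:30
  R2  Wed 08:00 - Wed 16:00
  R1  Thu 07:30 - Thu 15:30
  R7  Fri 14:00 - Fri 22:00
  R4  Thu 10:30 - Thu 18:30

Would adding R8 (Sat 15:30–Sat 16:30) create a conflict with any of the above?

No — it doesn't clash with anything

R2: ends Wed 16:00 at or before R8 starts Sat 15:30 → clear.
R1: ends Thu 15:30 at or before R8 starts Sat 15:30 → clear.
R3: ends Thu 17:30 at or before R8 starts Sat 15:30 → clear.
R4: ends Thu 18:30 at or before R8 starts Sat 15:30 → clear.
R5: ends Thu 21:00 at or before R8 starts Sat 15:30 → clear.
R6: ends Fri 19:30 at or before R8 starts Sat 15:30 → clear.
R7: ends Fri 22:00 at or before R8 starts Sat 15:30 → clear.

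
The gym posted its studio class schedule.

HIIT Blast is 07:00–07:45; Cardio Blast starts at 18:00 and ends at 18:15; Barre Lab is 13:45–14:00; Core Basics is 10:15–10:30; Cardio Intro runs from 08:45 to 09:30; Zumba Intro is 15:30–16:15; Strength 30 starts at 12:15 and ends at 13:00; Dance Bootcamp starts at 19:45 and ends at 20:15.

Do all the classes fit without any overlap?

Yes

Sorted by start: HIIT Blast, Cardio Intro, Core Basics, Strength 30, Barre Lab, Zumba Intro, Cardio Blast, Dance Bootcamp.
Cardio Intro starts after HIIT Blast ends, so nothing later overlaps HIIT Blast either.
Core Basics starts after Cardio Intro ends, so nothing later overlaps Cardio Intro either.
Strength 30 starts after Core Basics ends, so nothing later overlaps Core Basics either.
Barre Lab starts after Strength 30 ends, so nothing later overlaps Strength 30 either.
Zumba Intro starts after Barre Lab ends, so nothing later overlaps Barre Lab either.
Cardio Blast starts after Zumba Intro ends, so nothing later overlaps Zumba Intro either.
Dance Bootcamp starts after Cardio Blast ends.
Every pair is clear; the schedule has no overlaps.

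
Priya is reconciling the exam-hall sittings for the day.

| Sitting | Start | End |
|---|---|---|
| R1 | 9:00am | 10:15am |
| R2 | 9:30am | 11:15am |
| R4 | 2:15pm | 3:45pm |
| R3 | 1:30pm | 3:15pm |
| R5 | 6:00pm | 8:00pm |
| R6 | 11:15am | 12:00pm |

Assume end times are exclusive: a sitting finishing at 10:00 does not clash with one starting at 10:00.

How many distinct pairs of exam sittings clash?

2

Two intervals overlap when each starts before the other ends.
Sorted by start: R1, R2, R6, R3, R4, R5.
R2 starts before R1 ends → R1 and R2 overlap.
R6 starts after R1 ends — done with R1.
R6 starts exactly when R2 ends (back-to-back, no overlap) — done with R2.
R3 starts after R6 ends — done with R6.
R4 starts before R3 ends → R3 and R4 overlap.
R5 starts after R3 ends.
R5 starts after R4 ends.
Overlapping pairs: R1 & R2, R3 & R4 — 2 in total.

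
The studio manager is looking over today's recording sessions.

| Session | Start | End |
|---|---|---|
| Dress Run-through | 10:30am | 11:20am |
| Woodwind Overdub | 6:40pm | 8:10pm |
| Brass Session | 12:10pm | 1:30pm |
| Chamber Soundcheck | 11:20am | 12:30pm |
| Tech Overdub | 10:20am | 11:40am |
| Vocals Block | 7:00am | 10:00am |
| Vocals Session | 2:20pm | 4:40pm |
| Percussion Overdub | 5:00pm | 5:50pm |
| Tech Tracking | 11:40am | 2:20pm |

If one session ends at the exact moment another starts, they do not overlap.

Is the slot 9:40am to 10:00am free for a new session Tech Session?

No — it overlaps Vocals Block

Vocals Block: starts 7:00am before Tech Session ends 10:00am, and ends 10:00am after Tech Session starts 9:40am → overlap.
Tech Overdub: starts 10:20am at or after Tech Session ends 10:00am → clear.
Dress Run-through: starts 10:30am at or after Tech Session ends 10:00am → clear.
Chamber Soundcheck: starts 11:20am at or after Tech Session ends 10:00am → clear.
Tech Tracking: starts 11:40am at or after Tech Session ends 10:00am → clear.
Brass Session: starts 12:10pm at or after Tech Session ends 10:00am → clear.
Vocals Session: starts 2:20pm at or after Tech Session ends 10:00am → clear.
Percussion Overdub: starts 5:00pm at or after Tech Session ends 10:00am → clear.
Woodwind Overdub: starts 6:40pm at or after Tech Session ends 10:00am → clear.
Tech Session overlaps Vocals Block.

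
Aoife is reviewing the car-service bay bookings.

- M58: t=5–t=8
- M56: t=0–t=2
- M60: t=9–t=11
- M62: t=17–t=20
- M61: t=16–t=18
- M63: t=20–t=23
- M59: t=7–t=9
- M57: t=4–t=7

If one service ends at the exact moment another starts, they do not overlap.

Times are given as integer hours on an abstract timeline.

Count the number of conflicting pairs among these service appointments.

Sorted by start: M56, M57, M58, M59, M60, M61, M62, M63.
M57 starts after M56 ends, so nothing later overlaps M56 either.
M58 starts before M57 ends → M57 and M58 overlap.
M59 starts exactly when M57 ends (back-to-back, no overlap), so nothing later overlaps M57 either.
M59 starts before M58 ends → M58 and M59 overlap.
M60 starts after M58 ends, so nothing later overlaps M58 either.
M60 starts exactly when M59 ends (back-to-back, no overlap), so nothing later overlaps M59 either.
M61 starts after M60 ends, so nothing later overlaps M60 either.
M62 starts before M61 ends → M61 and M62 overlap.
M63 starts after M61 ends.
M63 starts exactly when M62 ends (back-to-back, no overlap).
Overlapping pairs: M57 & M58, M58 & M59, M61 & M62 — 3 in total.

3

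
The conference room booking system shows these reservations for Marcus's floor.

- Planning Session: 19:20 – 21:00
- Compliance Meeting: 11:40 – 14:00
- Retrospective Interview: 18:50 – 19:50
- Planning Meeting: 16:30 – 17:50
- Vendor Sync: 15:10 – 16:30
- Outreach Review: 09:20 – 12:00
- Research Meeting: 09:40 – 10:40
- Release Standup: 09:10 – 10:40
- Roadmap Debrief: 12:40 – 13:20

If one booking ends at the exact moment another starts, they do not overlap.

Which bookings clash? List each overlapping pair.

Compliance Meeting & Outreach Review, Compliance Meeting & Roadmap Debrief, Outreach Review & Release Standup, Outreach Review & Research Meeting, Planning Session & Retrospective Interview, Release Standup & Research Meeting

Sorted by start: Release Standup, Outreach Review, Research Meeting, Compliance Meeting, Roadmap Debrief, Vendor Sync, Planning Meeting, Retrospective Interview, Planning Session.
Outreach Review starts before Release Standup ends → Release Standup and Outreach Review overlap.
Research Meeting starts before Release Standup ends → Release Standup and Research Meeting overlap.
Compliance Meeting starts after Release Standup ends — done with Release Standup.
Research Meeting starts before Outreach Review ends → Outreach Review and Research Meeting overlap.
Compliance Meeting starts before Outreach Review ends → Outreach Review and Compliance Meeting overlap.
Roadmap Debrief starts after Outreach Review ends — done with Outreach Review.
Compliance Meeting starts after Research Meeting ends — done with Research Meeting.
Roadmap Debrief starts before Compliance Meeting ends → Compliance Meeting and Roadmap Debrief overlap.
Vendor Sync starts after Compliance Meeting ends — done with Compliance Meeting.
Vendor Sync starts after Roadmap Debrief ends — done with Roadmap Debrief.
Planning Meeting starts exactly when Vendor Sync ends (back-to-back, no overlap) — done with Vendor Sync.
Retrospective Interview starts after Planning Meeting ends — done with Planning Meeting.
Planning Session starts before Retrospective Interview ends → Retrospective Interview and Planning Session overlap.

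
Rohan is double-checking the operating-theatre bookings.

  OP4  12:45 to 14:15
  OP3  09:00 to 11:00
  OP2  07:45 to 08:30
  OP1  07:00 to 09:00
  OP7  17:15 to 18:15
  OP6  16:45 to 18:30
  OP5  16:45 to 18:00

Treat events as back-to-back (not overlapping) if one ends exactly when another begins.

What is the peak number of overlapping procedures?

3

Sweep the timeline, counting +1 at each start and −1 at each end (ends before starts at a tie):
07:00 start OP1 → 1
07:45 start OP2 → 2
08:30 end OP2 → 1
09:00 end OP1 → 0
09:00 start OP3 → 1
11:00 end OP3 → 0
12:45 start OP4 → 1
14:15 end OP4 → 0
16:45 start OP5 → 1
16:45 start OP6 → 2
17:15 start OP7 → 3
18:00 end OP5 → 2
18:15 end OP7 → 1
18:30 end OP6 → 0
Peak is 3, at 17:15 (OP5, OP6, OP7).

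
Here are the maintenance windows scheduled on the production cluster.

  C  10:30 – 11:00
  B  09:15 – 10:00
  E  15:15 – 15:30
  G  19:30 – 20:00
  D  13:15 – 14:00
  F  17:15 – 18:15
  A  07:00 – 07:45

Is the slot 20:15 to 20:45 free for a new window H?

A: ends 07:45 at or before H starts 20:15 → clear.
B: ends 10:00 at or before H starts 20:15 → clear.
C: ends 11:00 at or before H starts 20:15 → clear.
D: ends 14:00 at or before H starts 20:15 → clear.
E: ends 15:30 at or before H starts 20:15 → clear.
F: ends 18:15 at or before H starts 20:15 → clear.
G: ends 20:00 at or before H starts 20:15 → clear.

Yes — the slot is free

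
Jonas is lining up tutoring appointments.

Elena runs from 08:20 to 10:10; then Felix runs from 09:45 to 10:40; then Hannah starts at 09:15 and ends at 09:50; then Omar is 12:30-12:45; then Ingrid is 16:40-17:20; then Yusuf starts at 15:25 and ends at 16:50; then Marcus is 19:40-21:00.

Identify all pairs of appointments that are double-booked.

Elena & Felix, Elena & Hannah, Felix & Hannah, Ingrid & Yusuf

Two intervals overlap when each starts before the other ends.
Sorted by start: Elena, Hannah, Felix, Omar, Yusuf, Ingrid, Marcus.
Hannah starts before Elena ends → Elena and Hannah overlap.
Felix starts before Elena ends → Elena and Felix overlap.
Omar starts after Elena ends; Elena is clear from here.
Felix starts before Hannah ends → Hannah and Felix overlap.
Omar starts after Hannah ends; Hannah is clear from here.
Omar starts after Felix ends; Felix is clear from here.
Yusuf starts after Omar ends; Omar is clear from here.
Ingrid starts before Yusuf ends → Yusuf and Ingrid overlap.
Marcus starts after Yusuf ends.
Marcus starts after Ingrid ends.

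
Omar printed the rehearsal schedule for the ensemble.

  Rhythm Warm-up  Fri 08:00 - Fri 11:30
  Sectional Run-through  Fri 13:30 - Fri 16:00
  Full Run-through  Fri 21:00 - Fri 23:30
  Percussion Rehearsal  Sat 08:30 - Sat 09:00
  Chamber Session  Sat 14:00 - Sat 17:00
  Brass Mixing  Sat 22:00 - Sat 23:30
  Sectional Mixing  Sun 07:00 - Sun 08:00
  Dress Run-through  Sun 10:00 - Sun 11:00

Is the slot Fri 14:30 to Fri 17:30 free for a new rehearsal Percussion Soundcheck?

No — it overlaps Sectional Run-through

Rhythm Warm-up: ends Fri 11:30 at or before Percussion Soundcheck starts Fri 14:30 → clear.
Sectional Run-through: starts Fri 13:30 before Percussion Soundcheck ends Fri 17:30, and ends Fri 16:00 after Percussion Soundcheck starts Fri 14:30 → overlap.
Full Run-through: starts Fri 21:00 at or after Percussion Soundcheck ends Fri 17:30 → clear.
Percussion Rehearsal: starts Sat 08:30 at or after Percussion Soundcheck ends Fri 17:30 → clear.
Chamber Session: starts Sat 14:00 at or after Percussion Soundcheck ends Fri 17:30 → clear.
Brass Mixing: starts Sat 22:00 at or after Percussion Soundcheck ends Fri 17:30 → clear.
Sectional Mixing: starts Sun 07:00 at or after Percussion Soundcheck ends Fri 17:30 → clear.
Dress Run-through: starts Sun 10:00 at or after Percussion Soundcheck ends Fri 17:30 → clear.
Percussion Soundcheck overlaps Sectional Run-through.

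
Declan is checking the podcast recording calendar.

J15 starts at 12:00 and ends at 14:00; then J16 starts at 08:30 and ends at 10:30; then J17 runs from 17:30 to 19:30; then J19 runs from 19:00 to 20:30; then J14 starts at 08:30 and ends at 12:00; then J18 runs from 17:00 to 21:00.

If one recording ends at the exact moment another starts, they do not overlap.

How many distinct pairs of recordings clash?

Sorted by start: J14, J16, J15, J18, J17, J19.
J16 starts before J14 ends → J14 and J16 overlap.
J15 starts exactly when J14 ends (back-to-back, no overlap) — done with J14.
J15 starts after J16 ends — done with J16.
J18 starts after J15 ends — done with J15.
J17 starts before J18 ends → J18 and J17 overlap.
J19 starts before J18 ends → J18 and J19 overlap.
J19 starts before J17 ends → J17 and J19 overlap.
Overlapping pairs: J14 & J16, J17 & J18, J17 & J19, J18 & J19 — 4 in total.

4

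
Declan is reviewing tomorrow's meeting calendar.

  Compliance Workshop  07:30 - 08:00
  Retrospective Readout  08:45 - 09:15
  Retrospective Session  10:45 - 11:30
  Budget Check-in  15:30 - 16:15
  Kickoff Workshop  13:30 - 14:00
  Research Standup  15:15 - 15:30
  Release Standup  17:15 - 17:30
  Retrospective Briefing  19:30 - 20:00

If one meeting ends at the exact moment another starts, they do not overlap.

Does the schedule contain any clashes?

Sorted by start: Compliance Workshop, Retrospective Readout, Retrospective Session, Kickoff Workshop, Research Standup, Budget Check-in, Release Standup, Retrospective Briefing.
Retrospective Readout starts after Compliance Workshop ends; Compliance Workshop is clear from here.
Retrospective Session starts after Retrospective Readout ends; Retrospective Readout is clear from here.
Kickoff Workshop starts after Retrospective Session ends; Retrospective Session is clear from here.
Research Standup starts after Kickoff Workshop ends; Kickoff Workshop is clear from here.
Budget Check-in starts exactly when Research Standup ends (back-to-back, no overlap); Research Standup is clear from here.
Release Standup starts after Budget Check-in ends; Budget Check-in is clear from here.
Retrospective Briefing starts after Release Standup ends.
Every pair is clear; the schedule has no overlaps.

No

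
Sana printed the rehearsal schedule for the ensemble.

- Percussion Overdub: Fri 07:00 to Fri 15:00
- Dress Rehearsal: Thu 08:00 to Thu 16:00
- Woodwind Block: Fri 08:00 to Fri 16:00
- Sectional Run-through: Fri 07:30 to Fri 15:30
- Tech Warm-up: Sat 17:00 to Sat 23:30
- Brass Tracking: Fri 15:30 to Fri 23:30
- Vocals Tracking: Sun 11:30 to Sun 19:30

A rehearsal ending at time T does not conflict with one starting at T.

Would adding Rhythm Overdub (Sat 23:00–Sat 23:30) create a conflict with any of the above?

Yes — it overlaps Tech Warm-up

Dress Rehearsal: ends Thu 16:00 at or before Rhythm Overdub starts Sat 23:00 → clear.
Percussion Overdub: ends Fri 15:00 at or before Rhythm Overdub starts Sat 23:00 → clear.
Sectional Run-through: ends Fri 15:30 at or before Rhythm Overdub starts Sat 23:00 → clear.
Woodwind Block: ends Fri 16:00 at or before Rhythm Overdub starts Sat 23:00 → clear.
Brass Tracking: ends Fri 23:30 at or before Rhythm Overdub starts Sat 23:00 → clear.
Tech Warm-up: starts Sat 17:00 before Rhythm Overdub ends Sat 23:30, and ends Sat 23:30 after Rhythm Overdub starts Sat 23:00 → overlap.
Vocals Tracking: starts Sun 11:30 at or after Rhythm Overdub ends Sat 23:30 → clear.
Rhythm Overdub overlaps Tech Warm-up.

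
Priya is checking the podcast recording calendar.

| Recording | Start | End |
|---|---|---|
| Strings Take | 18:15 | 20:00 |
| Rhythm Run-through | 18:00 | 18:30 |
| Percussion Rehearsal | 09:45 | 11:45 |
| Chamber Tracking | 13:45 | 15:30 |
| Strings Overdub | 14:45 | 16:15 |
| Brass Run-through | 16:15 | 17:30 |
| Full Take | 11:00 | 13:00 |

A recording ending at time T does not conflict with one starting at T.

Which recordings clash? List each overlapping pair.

Sorted by start: Percussion Rehearsal, Full Take, Chamber Tracking, Strings Overdub, Brass Run-through, Rhythm Run-through, Strings Take.
Full Take starts before Percussion Rehearsal ends → Percussion Rehearsal and Full Take overlap.
Chamber Tracking starts after Percussion Rehearsal ends, so nothing later overlaps Percussion Rehearsal either.
Chamber Tracking starts after Full Take ends, so nothing later overlaps Full Take either.
Strings Overdub starts before Chamber Tracking ends → Chamber Tracking and Strings Overdub overlap.
Brass Run-through starts after Chamber Tracking ends, so nothing later overlaps Chamber Tracking either.
Brass Run-through starts exactly when Strings Overdub ends (back-to-back, no overlap), so nothing later overlaps Strings Overdub either.
Rhythm Run-through starts after Brass Run-through ends, so nothing later overlaps Brass Run-through either.
Strings Take starts before Rhythm Run-through ends → Rhythm Run-through and Strings Take overlap.

Chamber Tracking & Strings Overdub, Full Take & Percussion Rehearsal, Rhythm Run-through & Strings Take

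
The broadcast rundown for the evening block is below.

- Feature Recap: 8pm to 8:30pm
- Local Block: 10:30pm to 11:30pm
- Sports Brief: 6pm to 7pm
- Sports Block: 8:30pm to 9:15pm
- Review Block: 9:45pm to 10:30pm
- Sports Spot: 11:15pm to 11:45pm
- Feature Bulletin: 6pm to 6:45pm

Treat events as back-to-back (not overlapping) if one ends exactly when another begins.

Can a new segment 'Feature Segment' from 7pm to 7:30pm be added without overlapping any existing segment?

Yes — the slot is free

Feature Bulletin: ends 6:45pm at or before Feature Segment starts 7pm → clear.
Sports Brief: ends 7pm at or before Feature Segment starts 7pm → clear.
Feature Recap: starts 8pm at or after Feature Segment ends 7:30pm → clear.
Sports Block: starts 8:30pm at or after Feature Segment ends 7:30pm → clear.
Review Block: starts 9:45pm at or after Feature Segment ends 7:30pm → clear.
Local Block: starts 10:30pm at or after Feature Segment ends 7:30pm → clear.
Sports Spot: starts 11:15pm at or after Feature Segment ends 7:30pm → clear.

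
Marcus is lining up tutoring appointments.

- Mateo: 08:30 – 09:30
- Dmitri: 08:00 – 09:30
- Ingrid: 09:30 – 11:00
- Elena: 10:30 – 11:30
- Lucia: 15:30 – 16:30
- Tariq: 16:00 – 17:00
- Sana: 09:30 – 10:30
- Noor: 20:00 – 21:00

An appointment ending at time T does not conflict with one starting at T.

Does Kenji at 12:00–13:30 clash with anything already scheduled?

No — it doesn't clash with anything

Dmitri: ends 09:30 at or before Kenji starts 12:00 → clear.
Mateo: ends 09:30 at or before Kenji starts 12:00 → clear.
Ingrid: ends 11:00 at or before Kenji starts 12:00 → clear.
Sana: ends 10:30 at or before Kenji starts 12:00 → clear.
Elena: ends 11:30 at or before Kenji starts 12:00 → clear.
Lucia: starts 15:30 at or after Kenji ends 13:30 → clear.
Tariq: starts 16:00 at or after Kenji ends 13:30 → clear.
Noor: starts 20:00 at or after Kenji ends 13:30 → clear.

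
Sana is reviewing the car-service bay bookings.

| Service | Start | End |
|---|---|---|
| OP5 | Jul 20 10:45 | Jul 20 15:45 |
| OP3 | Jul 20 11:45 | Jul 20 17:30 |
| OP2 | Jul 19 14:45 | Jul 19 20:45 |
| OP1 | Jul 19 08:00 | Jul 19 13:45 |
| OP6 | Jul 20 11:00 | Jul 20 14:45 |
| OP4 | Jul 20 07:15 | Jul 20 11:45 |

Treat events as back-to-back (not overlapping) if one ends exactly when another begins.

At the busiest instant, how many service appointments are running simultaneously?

3

Walk through starts and ends in time order (an end at T is processed before a start at T):
Jul 19 08:00 start OP1 → 1
Jul 19 13:45 end OP1 → 0
Jul 19 14:45 start OP2 → 1
Jul 19 20:45 end OP2 → 0
Jul 20 07:15 start OP4 → 1
Jul 20 10:45 start OP5 → 2
Jul 20 11:00 start OP6 → 3
Jul 20 11:45 end OP4 → 2
Jul 20 11:45 start OP3 → 3
Jul 20 14:45 end OP6 → 2
Jul 20 15:45 end OP5 → 1
Jul 20 17:30 end OP3 → 0
Peak is 3, at Jul 20 11:00 (OP4, OP5, OP6).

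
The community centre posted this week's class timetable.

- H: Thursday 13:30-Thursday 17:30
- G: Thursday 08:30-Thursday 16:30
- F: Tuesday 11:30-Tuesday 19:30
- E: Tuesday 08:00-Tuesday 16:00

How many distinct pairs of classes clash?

Sorted by start: E, F, G, H.
F starts before E ends → E and F overlap.
G starts after E ends — done with E.
G starts after F ends — done with F.
H starts before G ends → G and H overlap.
Overlapping pairs: E & F, G & H — 2 in total.

2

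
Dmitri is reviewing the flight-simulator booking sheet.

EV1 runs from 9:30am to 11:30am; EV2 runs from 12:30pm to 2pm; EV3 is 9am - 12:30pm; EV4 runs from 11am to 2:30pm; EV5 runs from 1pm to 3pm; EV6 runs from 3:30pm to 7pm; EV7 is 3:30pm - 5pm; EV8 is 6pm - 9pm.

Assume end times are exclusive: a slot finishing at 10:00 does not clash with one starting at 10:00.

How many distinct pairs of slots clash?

8

Two intervals overlap when each starts before the other ends.
Sorted by start: EV3, EV1, EV4, EV2, EV5, EV6, EV7, EV8.
EV1 starts before EV3 ends → EV3 and EV1 overlap.
EV4 starts before EV3 ends → EV3 and EV4 overlap.
EV2 starts exactly when EV3 ends (back-to-back, no overlap), so EV3 has no further overlaps.
EV4 starts before EV1 ends → EV1 and EV4 overlap.
EV2 starts after EV1 ends, so EV1 has no further overlaps.
EV2 starts before EV4 ends → EV4 and EV2 overlap.
EV5 starts before EV4 ends → EV4 and EV5 overlap.
EV6 starts after EV4 ends, so EV4 has no further overlaps.
EV5 starts before EV2 ends → EV2 and EV5 overlap.
EV6 starts after EV2 ends, so EV2 has no further overlaps.
EV6 starts after EV5 ends, so EV5 has no further overlaps.
EV7 starts before EV6 ends → EV6 and EV7 overlap.
EV8 starts before EV6 ends → EV6 and EV8 overlap.
EV8 starts after EV7 ends.
Overlapping pairs: EV1 & EV3, EV1 & EV4, EV2 & EV4, EV2 & EV5, EV3 & EV4, EV4 & EV5, EV6 & EV7, EV6 & EV8 — 8 in total.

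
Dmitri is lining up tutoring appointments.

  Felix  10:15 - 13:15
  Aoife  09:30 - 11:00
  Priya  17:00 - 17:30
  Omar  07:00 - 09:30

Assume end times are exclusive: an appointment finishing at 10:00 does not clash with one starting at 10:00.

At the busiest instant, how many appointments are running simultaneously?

2

Sort all start/end points and keep a running count:
07:00 start Omar → 1
09:30 end Omar → 0
09:30 start Aoife → 1
10:15 start Felix → 2
11:00 end Aoife → 1
13:15 end Felix → 0
17:00 start Priya → 1
17:30 end Priya → 0
Peak is 2, at 10:15 (Aoife, Felix).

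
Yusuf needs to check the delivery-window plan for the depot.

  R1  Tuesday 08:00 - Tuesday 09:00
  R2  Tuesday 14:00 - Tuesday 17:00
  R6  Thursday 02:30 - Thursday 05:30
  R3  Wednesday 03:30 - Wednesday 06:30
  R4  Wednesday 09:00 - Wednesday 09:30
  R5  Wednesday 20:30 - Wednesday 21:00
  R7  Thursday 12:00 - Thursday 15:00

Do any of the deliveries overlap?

Two intervals overlap when each starts before the other ends.
Sorted by start: R1, R2, R3, R4, R5, R6, R7.
R2 starts after R1 ends, so nothing later overlaps R1 either.
R3 starts after R2 ends, so nothing later overlaps R2 either.
R4 starts after R3 ends, so nothing later overlaps R3 either.
R5 starts after R4 ends, so nothing later overlaps R4 either.
R6 starts after R5 ends, so nothing later overlaps R5 either.
R7 starts after R6 ends.
Every pair is clear; the schedule has no overlaps.

No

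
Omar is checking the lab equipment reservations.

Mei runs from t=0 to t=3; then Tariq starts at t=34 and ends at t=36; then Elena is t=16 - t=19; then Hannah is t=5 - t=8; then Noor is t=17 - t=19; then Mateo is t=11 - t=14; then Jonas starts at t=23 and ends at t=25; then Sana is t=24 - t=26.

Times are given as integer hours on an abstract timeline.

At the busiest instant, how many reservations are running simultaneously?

2

Sort all start/end points and keep a running count:
t=0 start Mei → 1
t=3 end Mei → 0
t=5 start Hannah → 1
t=8 end Hannah → 0
t=11 start Mateo → 1
t=14 end Mateo → 0
t=16 start Elena → 1
t=17 start Noor → 2
t=19 end Elena → 1
t=19 end Noor → 0
t=23 start Jonas → 1
t=24 start Sana → 2
t=25 end Jonas → 1
t=26 end Sana → 0
t=34 start Tariq → 1
t=36 end Tariq → 0
Peak is 2, at t=17 (Elena, Noor).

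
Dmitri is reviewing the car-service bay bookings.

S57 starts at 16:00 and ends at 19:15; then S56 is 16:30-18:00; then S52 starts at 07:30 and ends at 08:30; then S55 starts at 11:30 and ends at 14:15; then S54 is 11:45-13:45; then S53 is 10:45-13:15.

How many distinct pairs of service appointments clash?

4

Check each pair: they overlap iff neither finishes before the other starts.
Sorted by start: S52, S53, S55, S54, S57, S56.
S53 starts after S52 ends — done with S52.
S55 starts before S53 ends → S53 and S55 overlap.
S54 starts before S53 ends → S53 and S54 overlap.
S57 starts after S53 ends — done with S53.
S54 starts before S55 ends → S55 and S54 overlap.
S57 starts after S55 ends — done with S55.
S57 starts after S54 ends — done with S54.
S56 starts before S57 ends → S57 and S56 overlap.
Overlapping pairs: S53 & S54, S53 & S55, S54 & S55, S56 & S57 — 4 in total.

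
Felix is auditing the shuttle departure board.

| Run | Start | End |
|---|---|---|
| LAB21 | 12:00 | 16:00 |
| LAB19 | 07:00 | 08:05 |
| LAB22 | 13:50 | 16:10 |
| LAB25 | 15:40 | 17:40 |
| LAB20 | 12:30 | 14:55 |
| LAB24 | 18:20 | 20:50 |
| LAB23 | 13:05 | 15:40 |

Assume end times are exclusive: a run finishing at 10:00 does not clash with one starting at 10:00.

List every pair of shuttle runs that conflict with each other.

Sorted by start: LAB19, LAB21, LAB20, LAB23, LAB22, LAB25, LAB24.
LAB21 starts after LAB19 ends, so nothing later overlaps LAB19 either.
LAB20 starts before LAB21 ends → LAB21 and LAB20 overlap.
LAB23 starts before LAB21 ends → LAB21 and LAB23 overlap.
LAB22 starts before LAB21 ends → LAB21 and LAB22 overlap.
LAB25 starts before LAB21 ends → LAB21 and LAB25 overlap.
LAB24 starts after LAB21 ends.
LAB23 starts before LAB20 ends → LAB20 and LAB23 overlap.
LAB22 starts before LAB20 ends → LAB20 and LAB22 overlap.
LAB25 starts after LAB20 ends, so nothing later overlaps LAB20 either.
LAB22 starts before LAB23 ends → LAB23 and LAB22 overlap.
LAB25 starts exactly when LAB23 ends (back-to-back, no overlap), so nothing later overlaps LAB23 either.
LAB25 starts before LAB22 ends → LAB22 and LAB25 overlap.
LAB24 starts after LAB22 ends.
LAB24 starts after LAB25 ends.

LAB20 & LAB21, LAB20 & LAB22, LAB20 & LAB23, LAB21 & LAB22, LAB21 & LAB23, LAB21 & LAB25, LAB22 & LAB23, LAB22 & LAB25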